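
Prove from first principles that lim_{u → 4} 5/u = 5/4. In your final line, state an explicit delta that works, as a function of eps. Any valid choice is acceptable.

Let eps > 0 be given. We seek delta > 0 such that 0 < |u − 4| < delta implies |5/u − (5/4)| < eps.
|5/u − (5/4)| = 5·|4 − u|/(4·|u|) = 5|u − 4|/(4|u|).
Restrict delta ≤ 2. Then |u − 4| < 2 gives |u| > 2, so 4|u| > 8.
Then |5/u − (5/4)| < 5|u − 4|/8, which is < eps when |u − 4| < (8/5)eps.
Take delta = min(2, (8/5)eps). Then 0 < |u − 4| < delta gives both |u − 4| < 2 and |u − 4| < (8/5)eps, so |5/u − (5/4)| < eps.

delta = min(2, (8/5)eps)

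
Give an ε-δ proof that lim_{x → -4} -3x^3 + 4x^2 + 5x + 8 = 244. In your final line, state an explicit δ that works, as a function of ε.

δ = min(2, ε/263)

Let ε > 0 be given. We want δ > 0 such that 0 < |x + 4| < δ implies |(-3x^3 + 4x^2 + 5x + 8) − 244| < ε.
(-3x^3 + 4x^2 + 5x + 8) − 244 = -3x^3 + 4x^2 + 5x - 236 = (x + 4)(-3x^2 + 16x - 59).
So |(-3x^3 + 4x^2 + 5x + 8) − 244| = |x + 4|·|-3x^2 + 16x - 59|.
Assume first that |x + 4| < 2, so |x| < 6. Then |-3x^2 + 16x - 59| ≤ 3·6^2 + 16·6 + 59 = 263.
Hence |(-3x^3 + 4x^2 + 5x + 8) − 244| ≤ 263|x + 4| < ε provided |x + 4| < ε/263.
Take δ = min(2, ε/263). Then 0 < |x + 4| < δ gives both |x + 4| < 2 and |x + 4| < ε/263, so |(-3x^3 + 4x^2 + 5x + 8) − 244| < ε.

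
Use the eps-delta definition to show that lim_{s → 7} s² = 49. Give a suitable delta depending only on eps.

Let eps > 0 be given. We seek delta > 0 with 0 < |s − 7| < delta ⇒ |s² − 49| < eps.
Factor: s² − 49 = (s − 7)(s + 7), so |s² − 49| = |s − 7|·|s + 7|.
Restrict delta ≤ 1. Then |s − 7| < 1 gives |s| < 8, so by the triangle inequality |s + 7| ≤ 8 + 7 = 15.
Hence |s² − 49| ≤ 15|s − 7|, which is < eps once |s − 7| < eps/15.
Take delta = min(1, eps/15). If 0 < |s − 7| < delta then both bounds hold and |s² − 49| ≤ 15|s − 7| < 15·(eps/15) = eps.

delta = min(1, eps/15)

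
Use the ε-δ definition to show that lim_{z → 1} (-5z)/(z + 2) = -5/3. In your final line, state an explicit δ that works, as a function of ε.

Fix ε > 0. We want δ > 0 with 0 < |z − 1| < δ ⇒ |(-5z)/(z + 2) + 5/3| < ε.
Combining over a common denominator, (-5z)/(z + 2) + 5/3 = [(-5z)·3 − (-5)·(z + 2)] / [3·(z + 2)] = -10(z − 1) / (3(z + 2)).
So |(-5z)/(z + 2) + 5/3| = 10|z − 1| / (3·|z + 2|).
Require δ ≤ 3/2, so |z + 2| ≥ |3| − |z − 1| > 3 − 3/2 = 3/2.
Hence |(-5z)/(z + 2) + 5/3| < 10|z − 1|/(3·(3/2)) = (20/9)|z − 1|, which is < ε once |z − 1| < (9/20)ε.
Take δ = min(3/2, (9/20)ε). Then 0 < |z − 1| < δ forces both bounds, so |(-5z)/(z + 2) + 5/3| < ε.

δ = min(3/2, (9/20)ε)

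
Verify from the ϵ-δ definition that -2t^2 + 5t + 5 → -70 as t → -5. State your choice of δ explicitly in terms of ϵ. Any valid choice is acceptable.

Suppose ϵ > 0. We want δ > 0 such that 0 < |t + 5| < δ implies |(-2t^2 + 5t + 5) + 70| < ϵ.
(-2t^2 + 5t + 5) + 70 = -2t^2 + 5t + 75 = (t + 5)(-2t + 15).
So |(-2t^2 + 5t + 5) + 70| = |t + 5|·|-2t + 15|.
Require δ ≤ 1. Then |t + 5| < 1 gives |t| < 6, and by the triangle inequality |-2t + 15| ≤ 2·6 + 15 = 27.
Hence |(-2t^2 + 5t + 5) + 70| ≤ 27|t + 5| < ϵ provided |t + 5| < ϵ/27.
Take δ = min(1, ϵ/27). Then 0 < |t + 5| < δ gives both |t + 5| < 1 and |t + 5| < ϵ/27, so |(-2t^2 + 5t + 5) + 70| < ϵ.

δ = min(1, ϵ/27)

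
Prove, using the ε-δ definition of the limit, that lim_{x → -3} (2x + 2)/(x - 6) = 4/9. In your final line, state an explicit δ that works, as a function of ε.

Let ε > 0. We want δ > 0 with 0 < |x + 3| < δ ⇒ |(2x + 2)/(x - 6) − (4/9)| < ε.
Combining over a common denominator, (2x + 2)/(x - 6) − (4/9) = [(2x + 2)·(-9) − (-4)·(x - 6)] / [(-9)·(x - 6)] = -14(x + 3) / ((-9)(x - 6)).
So |(2x + 2)/(x - 6) − (4/9)| = 14|x + 3| / (9·|x − 6|).
Require δ ≤ 9/2, so |x − 6| ≥ |-9| − |x + 3| > 9 − 9/2 = 9/2.
Hence |(2x + 2)/(x - 6) − (4/9)| < 14|x + 3|/(9·(9/2)) = (28/81)|x + 3|, which is < ε once |x + 3| < (81/28)ε.
Take δ = min(9/2, (81/28)ε). Then 0 < |x + 3| < δ forces both bounds, so |(2x + 2)/(x - 6) − (4/9)| < ε.

δ = min(9/2, (81/28)ε)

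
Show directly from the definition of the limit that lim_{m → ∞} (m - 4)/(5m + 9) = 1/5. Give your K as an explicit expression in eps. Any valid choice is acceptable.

K = (29/25)/eps

Let eps > 0. For m ≥ 1, |(m - 4)/(5m + 9) − (1/5)| = |-29|/(5(5m + 9)) = 29/(5(5m + 9)).
Since 5m + 9 ≥ 5m for m ≥ 1, this is ≤ 29/(5·5m) = (29/25)/m.
So |(m - 4)/(5m + 9) − (1/5)| < eps whenever m > (29/25)/eps.
Take K = (29/25)/eps. If m > K then |(m - 4)/(5m + 9) − (1/5)| ≤ (29/25)/m < eps.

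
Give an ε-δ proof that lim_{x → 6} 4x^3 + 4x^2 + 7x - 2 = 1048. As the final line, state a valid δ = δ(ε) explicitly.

δ = min(1, ε/567)

Suppose ε > 0. We want δ > 0 such that 0 < |x − 6| < δ implies |(4x^3 + 4x^2 + 7x - 2) − 1048| < ε.
(4x^3 + 4x^2 + 7x - 2) − 1048 = 4x^3 + 4x^2 + 7x - 1050 = (x − 6)(4x^2 + 28x + 175).
So |(4x^3 + 4x^2 + 7x - 2) − 1048| = |x − 6|·|4x^2 + 28x + 175|.
Assume first that |x − 6| < 1, so |x| < 7. Then |4x^2 + 28x + 175| ≤ 4·7^2 + 28·7 + 175 = 567.
Hence |(4x^3 + 4x^2 + 7x - 2) − 1048| ≤ 567|x − 6| < ε provided |x − 6| < ε/567.
Choosing δ = min(1, ε/567) ensures both conditions, hence |(4x^3 + 4x^2 + 7x - 2) − 1048| < ε.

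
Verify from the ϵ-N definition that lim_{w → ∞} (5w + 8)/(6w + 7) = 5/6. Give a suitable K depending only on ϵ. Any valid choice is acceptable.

K = (13/36)/ϵ

Fix ϵ > 0. We seek K > 0 such that w > K implies |(5w + 8)/(6w + 7) − (5/6)| < ϵ.
(5w + 8)/(6w + 7) − (5/6) = (6(5w + 8) − 5(6w + 7)) / (6(6w + 7)) = 13/(6(6w + 7)).
For w > 0 we have 6w + 7 > 6w, so |(5w + 8)/(6w + 7) − (5/6)| = 13/(6(6w + 7)) < 13/(6·6w) = (13/36)/w.
Thus |(5w + 8)/(6w + 7) − (5/6)| < ϵ whenever w > (13/36)/ϵ.
Take K = (13/36)/ϵ. If w > K then |(5w + 8)/(6w + 7) − (5/6)| < (13/36)/w < ϵ.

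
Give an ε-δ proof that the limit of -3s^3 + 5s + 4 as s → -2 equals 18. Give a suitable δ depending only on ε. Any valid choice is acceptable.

δ = min(2, ε/79)

Fix ε > 0. We want δ > 0 such that 0 < |s + 2| < δ implies |(-3s^3 + 5s + 4) − 18| < ε.
(-3s^3 + 5s + 4) − 18 = -3s^3 + 5s - 14 = (s + 2)(-3s^2 + 6s - 7).
So |(-3s^3 + 5s + 4) − 18| = |s + 2|·|-3s^2 + 6s - 7|.
Require δ ≤ 2. Then |s + 2| < 2 gives |s| < 4, and by the triangle inequality |-3s^2 + 6s - 7| ≤ 3·4^2 + 6·4 + 7 = 79.
Hence |(-3s^3 + 5s + 4) − 18| ≤ 79|s + 2| < ε provided |s + 2| < ε/79.
Choosing δ = min(2, ε/79) ensures both conditions, hence |(-3s^3 + 5s + 4) − 18| < ε.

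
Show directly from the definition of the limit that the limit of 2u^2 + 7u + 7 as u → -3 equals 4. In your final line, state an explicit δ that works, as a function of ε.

δ = min(1, ε/9)

Fix ε > 0. We want δ > 0 such that 0 < |u + 3| < δ implies |(2u^2 + 7u + 7) − 4| < ε.
(2u^2 + 7u + 7) − 4 = 2u^2 + 7u + 3 = (u + 3)(2u + 1).
So |(2u^2 + 7u + 7) − 4| = |u + 3|·|2u + 1|.
Require δ ≤ 1. Then |u + 3| < 1 gives |u| < 4, and by the triangle inequality |2u + 1| ≤ 2·4 + 1 = 9.
Hence |(2u^2 + 7u + 7) − 4| ≤ 9|u + 3| < ε provided |u + 3| < ε/9.
Choosing δ = min(1, ε/9) ensures both conditions, hence |(2u^2 + 7u + 7) − 4| < ε.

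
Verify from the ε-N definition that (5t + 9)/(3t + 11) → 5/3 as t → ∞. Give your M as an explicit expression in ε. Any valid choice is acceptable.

M = (28/9)/ε

Let ε > 0 be given. We seek M > 0 such that t > M implies |(5t + 9)/(3t + 11) − (5/3)| < ε.
(5t + 9)/(3t + 11) − (5/3) = (3(5t + 9) − 5(3t + 11)) / (3(3t + 11)) = -28/(3(3t + 11)).
For t > 0 we have 3t + 11 > 3t, so |(5t + 9)/(3t + 11) − (5/3)| = 28/(3(3t + 11)) < 28/(3·3t) = (28/9)/t.
Thus |(5t + 9)/(3t + 11) − (5/3)| < ε whenever t > (28/9)/ε.
Take M = (28/9)/ε. If t > M then |(5t + 9)/(3t + 11) − (5/3)| < (28/9)/t < ε.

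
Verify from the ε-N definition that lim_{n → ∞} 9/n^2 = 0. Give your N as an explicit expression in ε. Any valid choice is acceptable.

N = (9/ε)^{1/2}

Let ε > 0. For n ≥ 1, |9/n^2 − 0| = 9/n^2.
9/n^2 < ε ⇔ n^2 > 9/ε ⇔ n > (9/ε)^{1/2}.
Take N = (9/ε)^{1/2}. Then n > N implies 9/n^2 < ε.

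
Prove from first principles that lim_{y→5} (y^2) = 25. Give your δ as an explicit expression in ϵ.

δ = min(2, ϵ/12)

Fix ϵ > 0. We seek δ > 0 with 0 < |y − 5| < δ ⇒ |y^2 − 25| < ϵ.
Factor: y^2 − 25 = (y − 5)(y + 5), so |y^2 − 25| = |y − 5|·|y + 5|.
Impose δ ≤ 2 so that |y| < 7; then |y + 5| ≤ 12.
Hence |y^2 − 25| ≤ 12|y − 5|, which is < ϵ once |y − 5| < ϵ/12.
Take δ = min(2, ϵ/12). If 0 < |y − 5| < δ then both bounds hold and |y^2 − 25| ≤ 12|y − 5| < 12·(ϵ/12) = ϵ.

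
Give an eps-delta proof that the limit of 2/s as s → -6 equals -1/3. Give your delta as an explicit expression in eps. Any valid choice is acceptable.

delta = min(3, 9eps)

Let eps > 0. We seek delta > 0 such that 0 < |s + 6| < delta implies |2/s + 1/3| < eps.
|2/s + 1/3| = 2·|-6 − s|/(6·|s|) = 2|s + 6|/(6|s|).
Restrict delta ≤ 3. Then |s + 6| < 3 gives |s| > 3, so 6|s| > 18.
Then |2/s + 1/3| < 2|s + 6|/18, which is < eps when |s + 6| < 9eps.
Take delta = min(3, 9eps). Then 0 < |s + 6| < delta gives both |s + 6| < 3 and |s + 6| < 9eps, so |2/s + 1/3| < eps.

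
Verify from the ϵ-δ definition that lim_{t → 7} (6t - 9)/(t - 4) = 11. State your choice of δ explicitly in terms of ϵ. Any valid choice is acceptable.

Let ϵ > 0 be given. We want δ > 0 with 0 < |t − 7| < δ ⇒ |(6t - 9)/(t - 4) − 11| < ϵ.
Combining over a common denominator, (6t - 9)/(t - 4) − 11 = [(6t - 9)·3 − 33·(t - 4)] / [3·(t - 4)] = -15(t − 7) / (3(t - 4)).
So |(6t - 9)/(t - 4) − 11| = 15|t − 7| / (3·|t − 4|).
Require δ ≤ 3/2, so |t − 4| ≥ |3| − |t − 7| > 3 − 3/2 = 3/2.
Hence |(6t - 9)/(t - 4) − 11| < 15|t − 7|/(3·(3/2)) = (10/3)|t − 7|, which is < ϵ once |t − 7| < (3/10)ϵ.
Take δ = min(3/2, (3/10)ϵ). Then 0 < |t − 7| < δ forces both bounds, so |(6t - 9)/(t - 4) − 11| < ϵ.

δ = min(3/2, (3/10)ϵ)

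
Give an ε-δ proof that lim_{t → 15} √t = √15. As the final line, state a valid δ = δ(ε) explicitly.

Let ε > 0 be given. We want δ > 0 such that 0 < |t − 15| < δ implies |√t − √15| < ε.
Multiplying by the conjugate, |√t − √15| = |t − 15|/(√t + √15).
Restrict δ ≤ 15 so that |t − 15| < 15 forces t > 0, and then √t + √15 > √15.
Hence |√t − √15| < |t − 15|/√15, which is < ε once |t − 15| < √15·ε.
Take δ = min(15, √15·ε). If 0 < |t − 15| < δ then t > 0 and |√t − √15| < |t − 15|/√15 < ε.

δ = min(15, √15·ε)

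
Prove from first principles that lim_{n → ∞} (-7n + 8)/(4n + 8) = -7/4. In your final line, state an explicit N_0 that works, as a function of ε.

Let ε > 0 be given. For n ≥ 1, |(-7n + 8)/(4n + 8) + 7/4| = |88|/(4(4n + 8)) = 88/(4(4n + 8)).
Since 4n + 8 ≥ 4n for n ≥ 1, this is ≤ 88/(4·4n) = (11/2)/n.
So |(-7n + 8)/(4n + 8) + 7/4| < ε whenever n > (11/2)/ε.
Take N_0 = (11/2)/ε. If n > N_0 then |(-7n + 8)/(4n + 8) + 7/4| ≤ (11/2)/n < ε.

N_0 = (11/2)/ε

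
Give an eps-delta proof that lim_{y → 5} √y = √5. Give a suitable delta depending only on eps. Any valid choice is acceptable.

Suppose eps > 0. We want delta > 0 such that 0 < |y − 5| < delta implies |√y − √5| < eps.
Rationalise: √y − √5 = (y − 5)/(√y + √5), so |√y − √5| = |y − 5|/(√y + √5).
Restrict delta ≤ 5 so that |y − 5| < 5 forces y > 0, and then √y + √5 > √5.
Hence |√y − √5| < |y − 5|/√5, which is < eps once |y − 5| < √5·eps.
Take delta = min(5, √5·eps). If 0 < |y − 5| < delta then y > 0 and |√y − √5| < |y − 5|/√5 < eps.

delta = min(5, √5·eps)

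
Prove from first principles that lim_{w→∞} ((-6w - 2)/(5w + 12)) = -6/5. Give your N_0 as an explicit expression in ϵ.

Fix ϵ > 0. We seek N_0 > 0 such that w > N_0 implies |(-6w - 2)/(5w + 12) + 6/5| < ϵ.
(-6w - 2)/(5w + 12) + 6/5 = (5(-6w - 2) − (-6)(5w + 12)) / (5(5w + 12)) = 62/(5(5w + 12)).
For w > 0 we have 5w + 12 > 5w, so |(-6w - 2)/(5w + 12) + 6/5| = 62/(5(5w + 12)) < 62/(5·5w) = (62/25)/w.
Thus |(-6w - 2)/(5w + 12) + 6/5| < ϵ whenever w > (62/25)/ϵ.
Take N_0 = (62/25)/ϵ. If w > N_0 then |(-6w - 2)/(5w + 12) + 6/5| < (62/25)/w < ϵ.

N_0 = (62/25)/ϵ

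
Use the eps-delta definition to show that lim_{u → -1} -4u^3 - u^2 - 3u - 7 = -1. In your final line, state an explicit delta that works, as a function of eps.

Suppose eps > 0. We want delta > 0 such that 0 < |u + 1| < delta implies |(-4u^3 - u^2 - 3u - 7) + 1| < eps.
(-4u^3 - u^2 - 3u - 7) + 1 = -4u^3 - u^2 - 3u - 6 = (u + 1)(-4u^2 + 3u - 6).
So |(-4u^3 - u^2 - 3u - 7) + 1| = |u + 1|·|-4u^2 + 3u - 6|.
Assume first that |u + 1| < 1, so |u| < 2. Then |-4u^2 + 3u - 6| ≤ 4·2^2 + 3·2 + 6 = 28.
Hence |(-4u^3 - u^2 - 3u - 7) + 1| ≤ 28|u + 1| < eps provided |u + 1| < eps/28.
Take delta = min(1, eps/28). Then 0 < |u + 1| < delta gives both |u + 1| < 1 and |u + 1| < eps/28, so |(-4u^3 - u^2 - 3u - 7) + 1| < eps.

delta = min(1, eps/28)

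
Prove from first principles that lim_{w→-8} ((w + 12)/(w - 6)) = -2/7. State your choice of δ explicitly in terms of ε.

δ = min(7, (49/9)ε)

Let ε > 0 be given. We want δ > 0 with 0 < |w + 8| < δ ⇒ |(w + 12)/(w - 6) + 2/7| < ε.
Combining over a common denominator, (w + 12)/(w - 6) + 2/7 = [(w + 12)·(-14) − 4·(w - 6)] / [(-14)·(w - 6)] = -18(w + 8) / ((-14)(w - 6)).
So |(w + 12)/(w - 6) + 2/7| = 18|w + 8| / (14·|w − 6|).
Require δ ≤ 7, so |w − 6| ≥ |-14| − |w + 8| > 14 − 7 = 7.
Hence |(w + 12)/(w - 6) + 2/7| < 18|w + 8|/(14·7) = (9/49)|w + 8|, which is < ε once |w + 8| < (49/9)ε.
Take δ = min(7, (49/9)ε). Then 0 < |w + 8| < δ forces both bounds, so |(w + 12)/(w - 6) + 2/7| < ε.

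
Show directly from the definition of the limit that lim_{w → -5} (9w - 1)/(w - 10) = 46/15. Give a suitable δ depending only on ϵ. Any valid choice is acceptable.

Fix ϵ > 0. We want δ > 0 with 0 < |w + 5| < δ ⇒ |(9w - 1)/(w - 10) − (46/15)| < ϵ.
Combining over a common denominator, (9w - 1)/(w - 10) − (46/15) = [(9w - 1)·(-15) − (-46)·(w - 10)] / [(-15)·(w - 10)] = -89(w + 5) / ((-15)(w - 10)).
So |(9w - 1)/(w - 10) − (46/15)| = 89|w + 5| / (15·|w − 10|).
Restrict δ ≤ 15/2. Then |w + 5| < 15/2 gives |w − 10| = |(w + 5) + (-15)| ≥ 15 − 15/2 = 15/2.
Hence |(9w - 1)/(w - 10) − (46/15)| < 89|w + 5|/(15·(15/2)) = (178/225)|w + 5|, which is < ϵ once |w + 5| < (225/178)ϵ.
Take δ = min(15/2, (225/178)ϵ). Then 0 < |w + 5| < δ forces both bounds, so |(9w - 1)/(w - 10) − (46/15)| < ϵ.

δ = min(15/2, (225/178)ϵ)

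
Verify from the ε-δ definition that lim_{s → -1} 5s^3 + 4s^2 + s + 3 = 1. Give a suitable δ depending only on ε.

δ = min(2, ε/50)

Let ε > 0. We want δ > 0 such that 0 < |s + 1| < δ implies |(5s^3 + 4s^2 + s + 3) − 1| < ε.
(5s^3 + 4s^2 + s + 3) − 1 = 5s^3 + 4s^2 + s + 2 = (s + 1)(5s^2 - s + 2).
So |(5s^3 + 4s^2 + s + 3) − 1| = |s + 1|·|5s^2 - s + 2|.
Assume first that |s + 1| < 2, so |s| < 3. Then |5s^2 - s + 2| ≤ 5·3^2 + 3 + 2 = 50.
Hence |(5s^3 + 4s^2 + s + 3) − 1| ≤ 50|s + 1| < ε provided |s + 1| < ε/50.
Choosing δ = min(2, ε/50) ensures both conditions, hence |(5s^3 + 4s^2 + s + 3) − 1| < ε.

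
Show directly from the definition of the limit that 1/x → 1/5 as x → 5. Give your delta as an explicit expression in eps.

Suppose eps > 0. We seek delta > 0 such that 0 < |x − 5| < delta implies |1/x − (1/5)| < eps.
|1/x − (1/5)| = |5 − x|/(5·|x|) = |x − 5|/(5|x|).
Restrict delta ≤ 5/2. Then |x − 5| < 5/2 gives |x| > 5/2, so 5|x| > 25/2.
Then |1/x − (1/5)| < |x − 5|/(25/2), which is < eps when |x − 5| < (25/2)eps.
Take delta = min(5/2, (25/2)eps). Then 0 < |x − 5| < delta gives both |x − 5| < 5/2 and |x − 5| < (25/2)eps, so |1/x − (1/5)| < eps.

delta = min(5/2, (25/2)eps)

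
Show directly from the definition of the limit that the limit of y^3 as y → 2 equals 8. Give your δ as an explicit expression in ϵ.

Let ϵ > 0. We seek δ > 0 with 0 < |y − 2| < δ ⇒ |y^3 − 8| < ϵ.
Factor: y^3 − 8 = (y − 2)(y^2 + 2y + 4), so |y^3 − 8| = |y − 2|·|y^2 + 2y + 4|.
Impose δ ≤ 2 so that |y| < 4; then |y^2 + 2y + 4| ≤ 28.
Hence |y^3 − 8| ≤ 28|y − 2|, which is < ϵ once |y − 2| < ϵ/28.
Take δ = min(2, ϵ/28). If 0 < |y − 2| < δ then both bounds hold and |y^3 − 8| ≤ 28|y − 2| < 28·(ϵ/28) = ϵ.

δ = min(2, ϵ/28)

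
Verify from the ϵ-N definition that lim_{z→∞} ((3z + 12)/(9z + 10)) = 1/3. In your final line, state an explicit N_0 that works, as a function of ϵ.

Let ϵ > 0 be given. We seek N_0 > 0 such that z > N_0 implies |(3z + 12)/(9z + 10) − (1/3)| < ϵ.
(3z + 12)/(9z + 10) − (1/3) = (9(3z + 12) − 3(9z + 10)) / (9(9z + 10)) = 78/(9(9z + 10)).
For z > 0 we have 9z + 10 > 9z, so |(3z + 12)/(9z + 10) − (1/3)| = 78/(9(9z + 10)) < 78/(9·9z) = (26/27)/z.
Thus |(3z + 12)/(9z + 10) − (1/3)| < ϵ whenever z > (26/27)/ϵ.
Take N_0 = (26/27)/ϵ. If z > N_0 then |(3z + 12)/(9z + 10) − (1/3)| < (26/27)/z < ϵ.

N_0 = (26/27)/ϵ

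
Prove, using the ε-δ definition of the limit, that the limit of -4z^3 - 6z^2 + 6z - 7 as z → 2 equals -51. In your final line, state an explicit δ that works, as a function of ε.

δ = min(2, ε/142)

Let ε > 0. We want δ > 0 such that 0 < |z − 2| < δ implies |(-4z^3 - 6z^2 + 6z - 7) + 51| < ε.
(-4z^3 - 6z^2 + 6z - 7) + 51 = -4z^3 - 6z^2 + 6z + 44 = (z − 2)(-4z^2 - 14z - 22).
So |(-4z^3 - 6z^2 + 6z - 7) + 51| = |z − 2|·|-4z^2 - 14z - 22|.
Assume first that |z − 2| < 2, so |z| < 4. Then |-4z^2 - 14z - 22| ≤ 4·4^2 + 14·4 + 22 = 142.
Hence |(-4z^3 - 6z^2 + 6z - 7) + 51| ≤ 142|z − 2| < ε provided |z − 2| < ε/142.
Choosing δ = min(2, ε/142) ensures both conditions, hence |(-4z^3 - 6z^2 + 6z - 7) + 51| < ε.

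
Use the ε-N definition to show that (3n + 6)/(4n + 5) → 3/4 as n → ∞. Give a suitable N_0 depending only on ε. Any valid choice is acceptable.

N_0 = (9/16)/ε

Let ε > 0 be given. For n ≥ 1, |(3n + 6)/(4n + 5) − (3/4)| = |9|/(4(4n + 5)) = 9/(4(4n + 5)).
Since 4n + 5 ≥ 4n for n ≥ 1, this is ≤ 9/(4·4n) = (9/16)/n.
So |(3n + 6)/(4n + 5) − (3/4)| < ε whenever n > (9/16)/ε.
Take N_0 = (9/16)/ε. If n > N_0 then |(3n + 6)/(4n + 5) − (3/4)| ≤ (9/16)/n < ε.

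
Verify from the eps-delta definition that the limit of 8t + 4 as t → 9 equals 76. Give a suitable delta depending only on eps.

Suppose eps > 0. We need delta > 0 so that 0 < |t − 9| < delta implies |(8t + 4) − 76| < eps.
|(8t + 4) − 76| = |8t - 72| = 8|t − 9|.
Thus it suffices that |t − 9| < eps/8.
Choosing delta = eps/8 gives |(8t + 4) − 76| = 8|t − 9| < eps whenever |t − 9| < delta.

delta = eps/8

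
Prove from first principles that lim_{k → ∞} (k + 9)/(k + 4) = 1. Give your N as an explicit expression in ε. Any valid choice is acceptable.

Fix ε > 0. For k ≥ 1, |(k + 9)/(k + 4) − 1| = |5|/((k + 4)) = 5/((k + 4)).
Since k + 4 ≥ k for k ≥ 1, this is ≤ 5/(k) = 5/k.
So |(k + 9)/(k + 4) − 1| < ε whenever k > 5/ε.
Take N = 5/ε. If k > N then |(k + 9)/(k + 4) − 1| ≤ 5/k < ε.

N = 5/ε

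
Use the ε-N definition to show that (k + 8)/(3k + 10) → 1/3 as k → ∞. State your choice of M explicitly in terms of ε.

Let ε > 0 be given. For k ≥ 1, |(k + 8)/(3k + 10) − (1/3)| = |14|/(3(3k + 10)) = 14/(3(3k + 10)).
Since 3k + 10 ≥ 3k for k ≥ 1, this is ≤ 14/(3·3k) = (14/9)/k.
So |(k + 8)/(3k + 10) − (1/3)| < ε whenever k > (14/9)/ε.
Take M = (14/9)/ε. If k > M then |(k + 8)/(3k + 10) − (1/3)| ≤ (14/9)/k < ε.

M = (14/9)/ε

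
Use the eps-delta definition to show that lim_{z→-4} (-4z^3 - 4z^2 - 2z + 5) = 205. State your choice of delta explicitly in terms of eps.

delta = min(1, eps/210)

Let eps > 0 be given. We want delta > 0 such that 0 < |z + 4| < delta implies |(-4z^3 - 4z^2 - 2z + 5) − 205| < eps.
(-4z^3 - 4z^2 - 2z + 5) − 205 = -4z^3 - 4z^2 - 2z - 200 = (z + 4)(-4z^2 + 12z - 50).
So |(-4z^3 - 4z^2 - 2z + 5) − 205| = |z + 4|·|-4z^2 + 12z - 50|.
Require delta ≤ 1. Then |z + 4| < 1 gives |z| < 5, and by the triangle inequality |-4z^2 + 12z - 50| ≤ 4·5^2 + 12·5 + 50 = 210.
Hence |(-4z^3 - 4z^2 - 2z + 5) − 205| ≤ 210|z + 4| < eps provided |z + 4| < eps/210.
Choosing delta = min(1, eps/210) ensures both conditions, hence |(-4z^3 - 4z^2 - 2z + 5) − 205| < eps.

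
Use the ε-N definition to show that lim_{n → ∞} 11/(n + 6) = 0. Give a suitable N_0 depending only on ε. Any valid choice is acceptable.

Suppose ε > 0. For n ≥ 1, |11/(n + 6) − 0| = 11/(n + 6) ≤ 11/n.
We need 11/n < ε, i.e. n > 11/ε.
Take N_0 = 11/ε. If n > N_0 then |11/(n + 6)| ≤ 11/n < ε.

N_0 = 11/ε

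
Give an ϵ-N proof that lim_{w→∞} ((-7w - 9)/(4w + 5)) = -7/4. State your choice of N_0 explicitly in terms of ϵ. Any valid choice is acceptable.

Let ϵ > 0. We seek N_0 > 0 such that w > N_0 implies |(-7w - 9)/(4w + 5) + 7/4| < ϵ.
(-7w - 9)/(4w + 5) + 7/4 = (4(-7w - 9) − (-7)(4w + 5)) / (4(4w + 5)) = -1/(4(4w + 5)).
For w > 0 we have 4w + 5 > 4w, so |(-7w - 9)/(4w + 5) + 7/4| = 1/(4(4w + 5)) < 1/(4·4w) = (1/16)/w.
Thus |(-7w - 9)/(4w + 5) + 7/4| < ϵ whenever w > (1/16)/ϵ.
Take N_0 = (1/16)/ϵ. If w > N_0 then |(-7w - 9)/(4w + 5) + 7/4| < (1/16)/w < ϵ.

N_0 = (1/16)/ϵ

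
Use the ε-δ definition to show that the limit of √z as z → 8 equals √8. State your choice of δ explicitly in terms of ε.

Let ε > 0 be given. We want δ > 0 such that 0 < |z − 8| < δ implies |√z − √8| < ε.
Rationalise: √z − √8 = (z − 8)/(√z + √8), so |√z − √8| = |z − 8|/(√z + √8).
Restrict δ ≤ 8 so that |z − 8| < 8 forces z > 0, and then √z + √8 > √8.
Hence |√z − √8| < |z − 8|/√8, which is < ε once |z − 8| < √8·ε.
Take δ = min(8, √8·ε). If 0 < |z − 8| < δ then z > 0 and |√z − √8| < |z − 8|/√8 < ε.

δ = min(8, √8·ε)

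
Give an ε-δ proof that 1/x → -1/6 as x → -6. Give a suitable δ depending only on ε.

δ = min(3, 18ε)

Suppose ε > 0. We seek δ > 0 such that 0 < |x + 6| < δ implies |1/x + 1/6| < ε.
|1/x + 1/6| = |-6 − x|/(6·|x|) = |x + 6|/(6|x|).
Restrict δ ≤ 3. Then |x + 6| < 3 gives |x| > 3, so 6|x| > 18.
Then |1/x + 1/6| < |x + 6|/18, which is < ε when |x + 6| < 18ε.
Take δ = min(3, 18ε). Then 0 < |x + 6| < δ gives both |x + 6| < 3 and |x + 6| < 18ε, so |1/x + 1/6| < ε.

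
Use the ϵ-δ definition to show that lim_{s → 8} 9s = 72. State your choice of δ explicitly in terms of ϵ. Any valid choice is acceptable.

Fix ϵ > 0. We need δ > 0 so that 0 < |s − 8| < δ implies |(9s) − 72| < ϵ.
Since (9s) − 72 = 9(s − 8), we have |(9s) − 72| = 9|s − 8|.
So 9|s − 8| < ϵ exactly when |s − 8| < ϵ/9.
Take δ = ϵ/9. If 0 < |s − 8| < δ then |(9s) − 72| = 9|s − 8| < 9·(ϵ/9) = ϵ.

δ = ϵ/9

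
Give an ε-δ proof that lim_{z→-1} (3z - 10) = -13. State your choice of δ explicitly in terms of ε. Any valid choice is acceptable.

δ = ε/3

Suppose ε > 0. We need δ > 0 so that 0 < |z + 1| < δ implies |(3z - 10) + 13| < ε.
|(3z - 10) + 13| = |3z + 3| = 3|z + 1|.
Thus it suffices that |z + 1| < ε/3.
Take δ = ε/3. If 0 < |z + 1| < δ then |(3z - 10) + 13| = 3|z + 1| < 3·(ε/3) = ε.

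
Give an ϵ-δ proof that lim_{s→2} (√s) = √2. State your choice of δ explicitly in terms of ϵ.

δ = min(2, √2·ϵ)

Let ϵ > 0. We want δ > 0 such that 0 < |s − 2| < δ implies |√s − √2| < ϵ.
Multiplying by the conjugate, |√s − √2| = |s − 2|/(√s + √2).
Restrict δ ≤ 2 so that |s − 2| < 2 forces s > 0, and then √s + √2 > √2.
Hence |√s − √2| < |s − 2|/√2, which is < ϵ once |s − 2| < √2·ϵ.
Take δ = min(2, √2·ϵ). If 0 < |s − 2| < δ then s > 0 and |√s − √2| < |s − 2|/√2 < ϵ.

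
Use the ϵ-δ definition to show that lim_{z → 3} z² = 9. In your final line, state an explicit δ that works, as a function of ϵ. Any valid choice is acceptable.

Let ϵ > 0 be given. We seek δ > 0 with 0 < |z − 3| < δ ⇒ |z² − 9| < ϵ.
Factor: z² − 9 = (z − 3)(z + 3), so |z² − 9| = |z − 3|·|z + 3|.
Restrict δ ≤ 1. Then |z − 3| < 1 gives |z| < 4, so by the triangle inequality |z + 3| ≤ 4 + 3 = 7.
Hence |z² − 9| ≤ 7|z − 3|, which is < ϵ once |z − 3| < ϵ/7.
Take δ = min(1, ϵ/7). If 0 < |z − 3| < δ then both bounds hold and |z² − 9| ≤ 7|z − 3| < 7·(ϵ/7) = ϵ.

δ = min(1, ϵ/7)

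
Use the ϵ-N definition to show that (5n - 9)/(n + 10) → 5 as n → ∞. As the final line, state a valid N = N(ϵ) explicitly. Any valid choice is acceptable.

N = 59/ϵ

Suppose ϵ > 0. For n ≥ 1, |(5n - 9)/(n + 10) − 5| = |-59|/((n + 10)) = 59/((n + 10)).
Since n + 10 ≥ n for n ≥ 1, this is ≤ 59/(n) = 59/n.
So |(5n - 9)/(n + 10) − 5| < ϵ whenever n > 59/ϵ.
Take N = 59/ϵ. If n > N then |(5n - 9)/(n + 10) − 5| ≤ 59/n < ϵ.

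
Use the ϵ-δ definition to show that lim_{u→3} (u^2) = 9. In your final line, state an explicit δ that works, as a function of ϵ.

δ = min(2, ϵ/8)

Suppose ϵ > 0. We seek δ > 0 with 0 < |u − 3| < δ ⇒ |u^2 − 9| < ϵ.
Factor: u^2 − 9 = (u − 3)(u + 3), so |u^2 − 9| = |u − 3|·|u + 3|.
Restrict δ ≤ 2. Then |u − 3| < 2 gives |u| < 5, so by the triangle inequality |u + 3| ≤ 5 + 3 = 8.
Hence |u^2 − 9| ≤ 8|u − 3|, which is < ϵ once |u − 3| < ϵ/8.
Take δ = min(2, ϵ/8). If 0 < |u − 3| < δ then both bounds hold and |u^2 − 9| ≤ 8|u − 3| < 8·(ϵ/8) = ϵ.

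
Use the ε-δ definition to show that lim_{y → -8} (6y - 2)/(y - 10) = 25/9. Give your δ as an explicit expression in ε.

δ = min(9, (81/29)ε)

Let ε > 0 be given. We want δ > 0 with 0 < |y + 8| < δ ⇒ |(6y - 2)/(y - 10) − (25/9)| < ε.
Combining over a common denominator, (6y - 2)/(y - 10) − (25/9) = [(6y - 2)·(-18) − (-50)·(y - 10)] / [(-18)·(y - 10)] = -58(y + 8) / ((-18)(y - 10)).
So |(6y - 2)/(y - 10) − (25/9)| = 58|y + 8| / (18·|y − 10|).
Require δ ≤ 9, so |y − 10| ≥ |-18| − |y + 8| > 18 − 9 = 9.
Hence |(6y - 2)/(y - 10) − (25/9)| < 58|y + 8|/(18·9) = (29/81)|y + 8|, which is < ε once |y + 8| < (81/29)ε.
Take δ = min(9, (81/29)ε). Then 0 < |y + 8| < δ forces both bounds, so |(6y - 2)/(y - 10) − (25/9)| < ε.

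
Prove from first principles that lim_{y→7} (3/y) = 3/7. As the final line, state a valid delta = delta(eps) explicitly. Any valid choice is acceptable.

Suppose eps > 0. We seek delta > 0 such that 0 < |y − 7| < delta implies |3/y − (3/7)| < eps.
|3/y − (3/7)| = 3·|7 − y|/(7·|y|) = 3|y − 7|/(7|y|).
Require delta ≤ 7/2 so that |y| > 7 − 7/2 = 7/2, hence 7|y| > 49/2.
Then |3/y − (3/7)| < 3|y − 7|/(49/2), which is < eps when |y − 7| < (49/6)eps.
Take delta = min(7/2, (49/6)eps). Then 0 < |y − 7| < delta gives both |y − 7| < 7/2 and |y − 7| < (49/6)eps, so |3/y − (3/7)| < eps.

delta = min(7/2, (49/6)eps)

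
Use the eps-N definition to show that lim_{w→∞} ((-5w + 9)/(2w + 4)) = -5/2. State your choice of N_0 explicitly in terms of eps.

N_0 = (19/2)/eps

Suppose eps > 0. We seek N_0 > 0 such that w > N_0 implies |(-5w + 9)/(2w + 4) + 5/2| < eps.
(-5w + 9)/(2w + 4) + 5/2 = (2(-5w + 9) − (-5)(2w + 4)) / (2(2w + 4)) = 38/(2(2w + 4)).
For w > 0 we have 2w + 4 > 2w, so |(-5w + 9)/(2w + 4) + 5/2| = 38/(2(2w + 4)) < 38/(2·2w) = (19/2)/w.
Thus |(-5w + 9)/(2w + 4) + 5/2| < eps whenever w > (19/2)/eps.
Take N_0 = (19/2)/eps. If w > N_0 then |(-5w + 9)/(2w + 4) + 5/2| < (19/2)/w < eps.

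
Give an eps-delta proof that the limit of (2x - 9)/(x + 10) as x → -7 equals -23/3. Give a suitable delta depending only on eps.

Fix eps > 0. We want delta > 0 with 0 < |x + 7| < delta ⇒ |(2x - 9)/(x + 10) + 23/3| < eps.
Combining over a common denominator, (2x - 9)/(x + 10) + 23/3 = [(2x - 9)·3 − (-23)·(x + 10)] / [3·(x + 10)] = 29(x + 7) / (3(x + 10)).
So |(2x - 9)/(x + 10) + 23/3| = 29|x + 7| / (3·|x + 10|).
Restrict delta ≤ 3/2. Then |x + 7| < 3/2 gives |x + 10| = |(x + 7) + 3| ≥ 3 − 3/2 = 3/2.
Hence |(2x - 9)/(x + 10) + 23/3| < 29|x + 7|/(3·(3/2)) = (58/9)|x + 7|, which is < eps once |x + 7| < (9/58)eps.
Take delta = min(3/2, (9/58)eps). Then 0 < |x + 7| < delta forces both bounds, so |(2x - 9)/(x + 10) + 23/3| < eps.

delta = min(3/2, (9/58)eps)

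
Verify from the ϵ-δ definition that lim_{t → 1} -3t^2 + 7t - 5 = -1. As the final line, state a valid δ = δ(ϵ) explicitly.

Fix ϵ > 0. We want δ > 0 such that 0 < |t − 1| < δ implies |(-3t^2 + 7t - 5) + 1| < ϵ.
(-3t^2 + 7t - 5) + 1 = -3t^2 + 7t - 4 = (t − 1)(-3t + 4).
So |(-3t^2 + 7t - 5) + 1| = |t − 1|·|-3t + 4|.
Assume first that |t − 1| < 2, so |t| < 3. Then |-3t + 4| ≤ 3·3 + 4 = 13.
Hence |(-3t^2 + 7t - 5) + 1| ≤ 13|t − 1| < ϵ provided |t − 1| < ϵ/13.
Take δ = min(2, ϵ/13). Then 0 < |t − 1| < δ gives both |t − 1| < 2 and |t − 1| < ϵ/13, so |(-3t^2 + 7t - 5) + 1| < ϵ.

δ = min(2, ϵ/13)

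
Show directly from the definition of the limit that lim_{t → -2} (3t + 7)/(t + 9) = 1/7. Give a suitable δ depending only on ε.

Let ε > 0 be given. We want δ > 0 with 0 < |t + 2| < δ ⇒ |(3t + 7)/(t + 9) − (1/7)| < ε.
Combining over a common denominator, (3t + 7)/(t + 9) − (1/7) = [(3t + 7)·7 − 1·(t + 9)] / [7·(t + 9)] = 20(t + 2) / (7(t + 9)).
So |(3t + 7)/(t + 9) − (1/7)| = 20|t + 2| / (7·|t + 9|).
Require δ ≤ 7/2, so |t + 9| ≥ |7| − |t + 2| > 7 − 7/2 = 7/2.
Hence |(3t + 7)/(t + 9) − (1/7)| < 20|t + 2|/(7·(7/2)) = (40/49)|t + 2|, which is < ε once |t + 2| < (49/40)ε.
Take δ = min(7/2, (49/40)ε). Then 0 < |t + 2| < δ forces both bounds, so |(3t + 7)/(t + 9) − (1/7)| < ε.

δ = min(7/2, (49/40)ε)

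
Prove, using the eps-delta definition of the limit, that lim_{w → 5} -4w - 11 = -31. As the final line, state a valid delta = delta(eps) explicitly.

delta = eps/4

Suppose eps > 0. We need delta > 0 so that 0 < |w − 5| < delta implies |(-4w - 11) + 31| < eps.
Since (-4w - 11) + 31 = -4(w − 5), we have |(-4w - 11) + 31| = 4|w − 5|.
So 4|w − 5| < eps exactly when |w − 5| < eps/4.
Take delta = eps/4. If 0 < |w − 5| < delta then |(-4w - 11) + 31| = 4|w − 5| < 4·(eps/4) = eps.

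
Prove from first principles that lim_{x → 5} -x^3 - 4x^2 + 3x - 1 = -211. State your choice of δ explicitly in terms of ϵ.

Let ϵ > 0. We want δ > 0 such that 0 < |x − 5| < δ implies |(-x^3 - 4x^2 + 3x - 1) + 211| < ϵ.
(-x^3 - 4x^2 + 3x - 1) + 211 = -x^3 - 4x^2 + 3x + 210 = (x − 5)(-x^2 - 9x - 42).
So |(-x^3 - 4x^2 + 3x - 1) + 211| = |x − 5|·|-x^2 - 9x - 42|.
Require δ ≤ 2. Then |x − 5| < 2 gives |x| < 7, and by the triangle inequality |-x^2 - 9x - 42| ≤ 7^2 + 9·7 + 42 = 154.
Hence |(-x^3 - 4x^2 + 3x - 1) + 211| ≤ 154|x − 5| < ϵ provided |x − 5| < ϵ/154.
Choosing δ = min(2, ϵ/154) ensures both conditions, hence |(-x^3 - 4x^2 + 3x - 1) + 211| < ϵ.

δ = min(2, ϵ/154)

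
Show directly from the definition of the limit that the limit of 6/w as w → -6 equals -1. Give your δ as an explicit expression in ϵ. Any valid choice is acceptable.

Fix ϵ > 0. We seek δ > 0 such that 0 < |w + 6| < δ implies |6/w + 1| < ϵ.
|6/w + 1| = 6·|-6 − w|/(6·|w|) = 6|w + 6|/(6|w|).
Restrict δ ≤ 3. Then |w + 6| < 3 gives |w| > 3, so 6|w| > 18.
Then |6/w + 1| < 6|w + 6|/18, which is < ϵ when |w + 6| < 3ϵ.
Take δ = min(3, 3ϵ). Then 0 < |w + 6| < δ gives both |w + 6| < 3 and |w + 6| < 3ϵ, so |6/w + 1| < ϵ.

δ = min(3, 3ϵ)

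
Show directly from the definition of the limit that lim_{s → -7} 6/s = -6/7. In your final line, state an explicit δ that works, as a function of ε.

Fix ε > 0. We seek δ > 0 such that 0 < |s + 7| < δ implies |6/s + 6/7| < ε.
|6/s + 6/7| = 6·|-7 − s|/(7·|s|) = 6|s + 7|/(7|s|).
Require δ ≤ 7/2 so that |s| > 7 − 7/2 = 7/2, hence 7|s| > 49/2.
Then |6/s + 6/7| < 6|s + 7|/(49/2), which is < ε when |s + 7| < (49/12)ε.
Take δ = min(7/2, (49/12)ε). Then 0 < |s + 7| < δ gives both |s + 7| < 7/2 and |s + 7| < (49/12)ε, so |6/s + 6/7| < ε.

δ = min(7/2, (49/12)ε)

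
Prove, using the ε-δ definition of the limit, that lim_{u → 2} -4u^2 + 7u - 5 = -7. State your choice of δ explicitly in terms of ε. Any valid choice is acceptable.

Fix ε > 0. We want δ > 0 such that 0 < |u − 2| < δ implies |(-4u^2 + 7u - 5) + 7| < ε.
(-4u^2 + 7u - 5) + 7 = -4u^2 + 7u + 2 = (u − 2)(-4u - 1).
So |(-4u^2 + 7u - 5) + 7| = |u − 2|·|-4u - 1|.
Require δ ≤ 2. Then |u − 2| < 2 gives |u| < 4, and by the triangle inequality |-4u - 1| ≤ 4·4 + 1 = 17.
Hence |(-4u^2 + 7u - 5) + 7| ≤ 17|u − 2| < ε provided |u − 2| < ε/17.
Take δ = min(2, ε/17). Then 0 < |u − 2| < δ gives both |u − 2| < 2 and |u − 2| < ε/17, so |(-4u^2 + 7u - 5) + 7| < ε.

δ = min(2, ε/17)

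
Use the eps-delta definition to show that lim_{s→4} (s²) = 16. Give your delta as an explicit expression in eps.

delta = min(2, eps/10)

Fix eps > 0. We seek delta > 0 with 0 < |s − 4| < delta ⇒ |s² − 16| < eps.
Factor: s² − 16 = (s − 4)(s + 4), so |s² − 16| = |s − 4|·|s + 4|.
Impose delta ≤ 2 so that |s| < 6; then |s + 4| ≤ 10.
Hence |s² − 16| ≤ 10|s − 4|, which is < eps once |s − 4| < eps/10.
Take delta = min(2, eps/10). If 0 < |s − 4| < delta then both bounds hold and |s² − 16| ≤ 10|s − 4| < 10·(eps/10) = eps.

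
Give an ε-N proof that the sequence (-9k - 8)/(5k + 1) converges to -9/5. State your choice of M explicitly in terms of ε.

Suppose ε > 0. For k ≥ 1, |(-9k - 8)/(5k + 1) + 9/5| = |-31|/(5(5k + 1)) = 31/(5(5k + 1)).
Since 5k + 1 ≥ 5k for k ≥ 1, this is ≤ 31/(5·5k) = (31/25)/k.
So |(-9k - 8)/(5k + 1) + 9/5| < ε whenever k > (31/25)/ε.
Take M = (31/25)/ε. If k > M then |(-9k - 8)/(5k + 1) + 9/5| ≤ (31/25)/k < ε.

M = (31/25)/ε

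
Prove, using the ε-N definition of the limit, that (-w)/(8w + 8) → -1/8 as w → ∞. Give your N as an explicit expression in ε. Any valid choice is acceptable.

Let ε > 0. We seek N > 0 such that w > N implies |(-w)/(8w + 8) + 1/8| < ε.
(-w)/(8w + 8) + 1/8 = (8(-w) − (-1)(8w + 8)) / (8(8w + 8)) = 8/(8(8w + 8)).
For w > 0 we have 8w + 8 > 8w, so |(-w)/(8w + 8) + 1/8| = 8/(8(8w + 8)) < 8/(8·8w) = (1/8)/w.
Thus |(-w)/(8w + 8) + 1/8| < ε whenever w > (1/8)/ε.
Take N = (1/8)/ε. If w > N then |(-w)/(8w + 8) + 1/8| < (1/8)/w < ε.

N = (1/8)/ε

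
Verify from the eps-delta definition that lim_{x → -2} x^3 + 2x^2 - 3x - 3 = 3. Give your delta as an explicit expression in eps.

delta = min(1, eps/12)

Fix eps > 0. We want delta > 0 such that 0 < |x + 2| < delta implies |(x^3 + 2x^2 - 3x - 3) − 3| < eps.
(x^3 + 2x^2 - 3x - 3) − 3 = x^3 + 2x^2 - 3x - 6 = (x + 2)(x^2 - 3).
So |(x^3 + 2x^2 - 3x - 3) − 3| = |x + 2|·|x^2 - 3|.
Require delta ≤ 1. Then |x + 2| < 1 gives |x| < 3, and by the triangle inequality |x^2 - 3| ≤ 3^2 + 3 = 12.
Hence |(x^3 + 2x^2 - 3x - 3) − 3| ≤ 12|x + 2| < eps provided |x + 2| < eps/12.
Choosing delta = min(1, eps/12) ensures both conditions, hence |(x^3 + 2x^2 - 3x - 3) − 3| < eps.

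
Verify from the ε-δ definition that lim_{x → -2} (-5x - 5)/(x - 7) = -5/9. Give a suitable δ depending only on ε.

δ = min(9/2, (81/80)ε)

Let ε > 0. We want δ > 0 with 0 < |x + 2| < δ ⇒ |(-5x - 5)/(x - 7) + 5/9| < ε.
Combining over a common denominator, (-5x - 5)/(x - 7) + 5/9 = [(-5x - 5)·(-9) − 5·(x - 7)] / [(-9)·(x - 7)] = 40(x + 2) / ((-9)(x - 7)).
So |(-5x - 5)/(x - 7) + 5/9| = 40|x + 2| / (9·|x − 7|).
Require δ ≤ 9/2, so |x − 7| ≥ |-9| − |x + 2| > 9 − 9/2 = 9/2.
Hence |(-5x - 5)/(x - 7) + 5/9| < 40|x + 2|/(9·(9/2)) = (80/81)|x + 2|, which is < ε once |x + 2| < (81/80)ε.
Take δ = min(9/2, (81/80)ε). Then 0 < |x + 2| < δ forces both bounds, so |(-5x - 5)/(x - 7) + 5/9| < ε.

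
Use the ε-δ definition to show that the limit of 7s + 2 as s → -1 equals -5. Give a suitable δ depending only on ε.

Let ε > 0 be given. We need δ > 0 so that 0 < |s + 1| < δ implies |(7s + 2) + 5| < ε.
|(7s + 2) + 5| = |7s + 7| = 7|s + 1|.
Thus it suffices that |s + 1| < ε/7.
Take δ = ε/7. If 0 < |s + 1| < δ then |(7s + 2) + 5| = 7|s + 1| < 7·(ε/7) = ε.

δ = ε/7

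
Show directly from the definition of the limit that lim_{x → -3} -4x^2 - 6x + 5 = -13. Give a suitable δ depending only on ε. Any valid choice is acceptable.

δ = min(2, ε/26)

Let ε > 0 be given. We want δ > 0 such that 0 < |x + 3| < δ implies |(-4x^2 - 6x + 5) + 13| < ε.
(-4x^2 - 6x + 5) + 13 = -4x^2 - 6x + 18 = (x + 3)(-4x + 6).
So |(-4x^2 - 6x + 5) + 13| = |x + 3|·|-4x + 6|.
Require δ ≤ 2. Then |x + 3| < 2 gives |x| < 5, and by the triangle inequality |-4x + 6| ≤ 4·5 + 6 = 26.
Hence |(-4x^2 - 6x + 5) + 13| ≤ 26|x + 3| < ε provided |x + 3| < ε/26.
Choosing δ = min(2, ε/26) ensures both conditions, hence |(-4x^2 - 6x + 5) + 13| < ε.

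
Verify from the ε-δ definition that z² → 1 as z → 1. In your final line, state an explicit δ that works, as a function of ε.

Let ε > 0. We seek δ > 0 with 0 < |z − 1| < δ ⇒ |z² − 1| < ε.
Factor: z² − 1 = (z − 1)(z + 1), so |z² − 1| = |z − 1|·|z + 1|.
Restrict δ ≤ 1. Then |z − 1| < 1 gives |z| < 2, so by the triangle inequality |z + 1| ≤ 2 + 1 = 3.
Hence |z² − 1| ≤ 3|z − 1|, which is < ε once |z − 1| < ε/3.
Take δ = min(1, ε/3). If 0 < |z − 1| < δ then both bounds hold and |z² − 1| ≤ 3|z − 1| < 3·(ε/3) = ε.

δ = min(1, ε/3)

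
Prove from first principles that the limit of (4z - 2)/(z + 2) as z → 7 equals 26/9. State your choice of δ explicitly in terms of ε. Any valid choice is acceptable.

Let ε > 0. We want δ > 0 with 0 < |z − 7| < δ ⇒ |(4z - 2)/(z + 2) − (26/9)| < ε.
Combining over a common denominator, (4z - 2)/(z + 2) − (26/9) = [(4z - 2)·9 − 26·(z + 2)] / [9·(z + 2)] = 10(z − 7) / (9(z + 2)).
So |(4z - 2)/(z + 2) − (26/9)| = 10|z − 7| / (9·|z + 2|).
Restrict δ ≤ 9/2. Then |z − 7| < 9/2 gives |z + 2| = |(z − 7) + 9| ≥ 9 − 9/2 = 9/2.
Hence |(4z - 2)/(z + 2) − (26/9)| < 10|z − 7|/(9·(9/2)) = (20/81)|z − 7|, which is < ε once |z − 7| < (81/20)ε.
Take δ = min(9/2, (81/20)ε). Then 0 < |z − 7| < δ forces both bounds, so |(4z - 2)/(z + 2) − (26/9)| < ε.

δ = min(9/2, (81/20)ε)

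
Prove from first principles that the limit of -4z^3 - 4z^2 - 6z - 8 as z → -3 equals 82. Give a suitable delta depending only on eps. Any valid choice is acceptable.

delta = min(1, eps/126)

Suppose eps > 0. We want delta > 0 such that 0 < |z + 3| < delta implies |(-4z^3 - 4z^2 - 6z - 8) − 82| < eps.
(-4z^3 - 4z^2 - 6z - 8) − 82 = -4z^3 - 4z^2 - 6z - 90 = (z + 3)(-4z^2 + 8z - 30).
So |(-4z^3 - 4z^2 - 6z - 8) − 82| = |z + 3|·|-4z^2 + 8z - 30|.
Assume first that |z + 3| < 1, so |z| < 4. Then |-4z^2 + 8z - 30| ≤ 4·4^2 + 8·4 + 30 = 126.
Hence |(-4z^3 - 4z^2 - 6z - 8) − 82| ≤ 126|z + 3| < eps provided |z + 3| < eps/126.
Take delta = min(1, eps/126). Then 0 < |z + 3| < delta gives both |z + 3| < 1 and |z + 3| < eps/126, so |(-4z^3 - 4z^2 - 6z - 8) − 82| < eps.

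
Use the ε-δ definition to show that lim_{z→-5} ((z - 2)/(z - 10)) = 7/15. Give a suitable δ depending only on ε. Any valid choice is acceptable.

Let ε > 0. We want δ > 0 with 0 < |z + 5| < δ ⇒ |(z - 2)/(z - 10) − (7/15)| < ε.
Combining over a common denominator, (z - 2)/(z - 10) − (7/15) = [(z - 2)·(-15) − (-7)·(z - 10)] / [(-15)·(z - 10)] = -8(z + 5) / ((-15)(z - 10)).
So |(z - 2)/(z - 10) − (7/15)| = 8|z + 5| / (15·|z − 10|).
Require δ ≤ 15/2, so |z − 10| ≥ |-15| − |z + 5| > 15 − 15/2 = 15/2.
Hence |(z - 2)/(z - 10) − (7/15)| < 8|z + 5|/(15·(15/2)) = (16/225)|z + 5|, which is < ε once |z + 5| < (225/16)ε.
Take δ = min(15/2, (225/16)ε). Then 0 < |z + 5| < δ forces both bounds, so |(z - 2)/(z - 10) − (7/15)| < ε.

δ = min(15/2, (225/16)ε)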